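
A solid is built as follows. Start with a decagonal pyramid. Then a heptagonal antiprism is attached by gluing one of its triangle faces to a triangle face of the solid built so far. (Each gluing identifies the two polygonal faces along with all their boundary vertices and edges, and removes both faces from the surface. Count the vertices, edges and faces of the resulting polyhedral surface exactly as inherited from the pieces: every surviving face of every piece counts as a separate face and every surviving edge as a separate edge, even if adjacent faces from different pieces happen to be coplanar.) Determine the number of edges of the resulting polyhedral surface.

45

A decagonal pyramid: V=11, E=20, F=11.
Attach a heptagonal antiprism (V=14, E=28, F=16) along a 3-gon: merge 3 vertices and 3 edges, delete both glued faces → V=22, E=45, F=25.
Check: V − E + F = 22 − 45 + 25 = 2.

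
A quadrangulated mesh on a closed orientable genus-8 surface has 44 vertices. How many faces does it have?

58

χ = 2 − 2·8 = -14, and every face is a square so 4F = 2E.
V − E + F = -14 with E = 4F/2 gives 44 − (4/2 − 1)·F = -14, so F = 58 and E = 116.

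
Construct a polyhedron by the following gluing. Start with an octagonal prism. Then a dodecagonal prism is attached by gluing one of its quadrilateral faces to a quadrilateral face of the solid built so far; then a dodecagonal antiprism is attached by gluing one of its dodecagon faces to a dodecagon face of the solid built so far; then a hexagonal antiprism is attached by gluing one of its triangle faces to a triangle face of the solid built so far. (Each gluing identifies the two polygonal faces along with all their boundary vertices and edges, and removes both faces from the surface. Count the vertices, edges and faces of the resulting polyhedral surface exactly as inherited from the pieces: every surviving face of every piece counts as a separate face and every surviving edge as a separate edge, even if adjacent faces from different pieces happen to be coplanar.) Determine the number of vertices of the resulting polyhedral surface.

An octagonal prism: V=16, E=24, F=10.
Attach a dodecagonal prism (V=24, E=36, F=14) along a 4-gon: merge 4 vertices and 4 edges, delete both glued faces → V=36, E=56, F=22.
Attach a dodecagonal antiprism (V=24, E=48, F=26) along a 12-gon: merge 12 vertices and 12 edges, delete both glued faces → V=48, E=92, F=46.
Attach a hexagonal antiprism (V=12, E=24, F=14) along a 3-gon: merge 3 vertices and 3 edges, delete both glued faces → V=57, E=113, F=58.
Check: V − E + F = 57 − 113 + 58 = 2.

57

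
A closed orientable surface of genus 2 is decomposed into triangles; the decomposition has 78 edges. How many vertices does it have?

24

χ = 2 − 2·2 = -2, and every face is a triangle so 3F = 2E.
F = 2E/3 = 52. Then V = -2 + E − F = -2 + 78 − 52 = 24.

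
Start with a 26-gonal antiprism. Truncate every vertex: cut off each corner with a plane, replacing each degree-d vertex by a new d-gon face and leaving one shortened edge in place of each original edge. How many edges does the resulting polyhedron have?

The base solid has V = 52, E = 104, F = 54.
Truncation replaces each original edge-end by a new vertex, so V′ = 2E = 208.
Each original edge survives, and each old vertex of degree d contributes d new edges; summing degrees gives Σd = 2E, so E′ = E + 2E = 3E = 312.
Each original face survives and each original vertex becomes one new face: F′ = F + V = 106.

312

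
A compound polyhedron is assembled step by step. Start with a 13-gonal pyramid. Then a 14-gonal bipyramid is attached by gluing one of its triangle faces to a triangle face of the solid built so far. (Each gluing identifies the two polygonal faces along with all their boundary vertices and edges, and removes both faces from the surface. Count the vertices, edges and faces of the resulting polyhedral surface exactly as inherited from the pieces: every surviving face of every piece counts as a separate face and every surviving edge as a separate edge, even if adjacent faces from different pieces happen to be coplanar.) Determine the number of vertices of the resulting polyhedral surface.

A 13-gonal pyramid: V=14, E=26, F=14.
Attach a 14-gonal bipyramid (V=16, E=42, F=28) along a 3-gon: merge 3 vertices and 3 edges, delete both glued faces → V=27, E=65, F=40.
Check: V − E + F = 27 − 65 + 40 = 2.

27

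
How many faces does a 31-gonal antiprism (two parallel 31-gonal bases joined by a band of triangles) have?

An antiprism on an n-gon has two n-gon caps and 2n triangles: V = 2·31 = 62, E = 4·31 = 124, F = 2·31 + 2 = 64.

64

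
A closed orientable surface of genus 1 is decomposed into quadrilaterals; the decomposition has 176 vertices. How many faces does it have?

176

χ = 2 − 2·1 = 0, and every face is a square so 4F = 2E.
V − E + F = 0 with E = 4F/2 gives 176 − (4/2 − 1)·F = 0, so F = 176 and E = 352.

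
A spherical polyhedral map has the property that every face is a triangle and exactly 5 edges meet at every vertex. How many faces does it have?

Each face has 3 edges and each edge borders two faces, so 2E = 3F.
Each vertex has degree 5, so 5V = 2E and hence V = 3F/5.
Euler: V − E + F = 2 ⇒ (3F/5) − (3F/2) + F = 2.
Multiply by 10: (6 − 15 + 10)F = 20, i.e. 1F = 20.
So F = 20, E = 3·20/2 = 30, V = 3·20/5 = 12.

20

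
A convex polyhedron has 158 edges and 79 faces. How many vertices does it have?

81

Here V − E + F = 2.
V = 2 + E − F = 2 + 158 − 79 = 81.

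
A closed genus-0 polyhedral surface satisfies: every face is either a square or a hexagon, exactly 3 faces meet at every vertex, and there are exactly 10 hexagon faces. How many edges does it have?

42

Let x be the number of squares; then F = 10 + x.
Edge–face incidences: 2E = 6·10 + 4·x = 60 + 4x.
Every vertex has degree 3, so 3V = 2E.
Euler: V − E + F = 2 ⇒ (2E)/3 − E + (10 + x) = 2.
Multiply by 6: 2·(2E) − 3·(2E) + 6·(10 + x) = 12, i.e. 60 + 6x − (60 + 4x) = 12.
Collecting terms: 2x = 12, so x = 6.
Then 2E = 60 + 4·6 = 84, so E = 42, V = 2E/3 = 28, F = 10 + 6 = 16.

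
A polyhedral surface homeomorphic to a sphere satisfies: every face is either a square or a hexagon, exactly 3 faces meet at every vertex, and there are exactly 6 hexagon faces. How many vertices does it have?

20

Let x be the number of squares; then F = 6 + x.
Edge–face incidences: 2E = 6·6 + 4·x = 36 + 4x.
Every vertex has degree 3, so 3V = 2E.
Euler: V − E + F = 2 ⇒ (2E)/3 − E + (6 + x) = 2.
Multiply by 6: 2·(2E) − 3·(2E) + 6·(6 + x) = 12, i.e. 36 + 6x − (36 + 4x) = 12.
Collecting terms: 2x = 12, so x = 6.
Then 2E = 36 + 4·6 = 60, so E = 30, V = 2E/3 = 20, F = 6 + 6 = 12.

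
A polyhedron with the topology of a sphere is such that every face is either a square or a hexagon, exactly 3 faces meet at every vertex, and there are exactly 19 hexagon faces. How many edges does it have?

Let x be the number of squares; then F = 19 + x.
Edge–face incidences: 2E = 6·19 + 4·x = 114 + 4x.
Every vertex has degree 3, so 3V = 2E.
Euler: V − E + F = 2 ⇒ (2E)/3 − E + (19 + x) = 2.
Multiply by 6: 2·(2E) − 3·(2E) + 6·(19 + x) = 12, i.e. 114 + 6x − (114 + 4x) = 12.
Collecting terms: 2x = 12, so x = 6.
Then 2E = 114 + 4·6 = 138, so E = 69, V = 2E/3 = 46, F = 19 + 6 = 25.

69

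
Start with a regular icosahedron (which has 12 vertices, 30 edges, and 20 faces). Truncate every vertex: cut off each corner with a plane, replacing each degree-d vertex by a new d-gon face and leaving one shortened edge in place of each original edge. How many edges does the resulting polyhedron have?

90

Truncation replaces each original edge-end by a new vertex, so V′ = 2E = 60.
Each original edge survives, and each old vertex of degree d contributes d new edges; summing degrees gives Σd = 2E, so E′ = E + 2E = 3E = 90.
Each original face survives and each original vertex becomes one new face: F′ = F + V = 32.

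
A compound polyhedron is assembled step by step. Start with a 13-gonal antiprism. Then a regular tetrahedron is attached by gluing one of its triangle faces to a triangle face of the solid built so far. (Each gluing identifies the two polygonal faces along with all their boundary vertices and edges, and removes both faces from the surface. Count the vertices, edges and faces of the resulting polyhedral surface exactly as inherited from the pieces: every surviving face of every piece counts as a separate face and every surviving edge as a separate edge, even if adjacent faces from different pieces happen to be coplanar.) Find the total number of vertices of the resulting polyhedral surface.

27

A 13-gonal antiprism: V=26, E=52, F=28.
Attach a regular tetrahedron (V=4, E=6, F=4) along a 3-gon: merge 3 vertices and 3 edges, delete both glued faces → V=27, E=55, F=30.
Check: V − E + F = 27 − 55 + 30 = 2.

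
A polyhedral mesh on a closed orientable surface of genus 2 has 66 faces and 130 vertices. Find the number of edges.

For a closed orientable surface of genus 2, χ = 2 − 2·2 = -2.
E = V + F − (-2) = 130 + 66 − (-2) = 198.

198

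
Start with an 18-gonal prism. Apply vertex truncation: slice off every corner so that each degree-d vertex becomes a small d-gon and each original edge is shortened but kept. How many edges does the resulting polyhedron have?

The base solid has V = 36, E = 54, F = 20.
Truncation replaces each original edge-end by a new vertex, so V′ = 2E = 108.
Each original edge survives, and each old vertex of degree d contributes d new edges; summing degrees gives Σd = 2E, so E′ = E + 2E = 3E = 162.
Each original face survives and each original vertex becomes one new face: F′ = F + V = 56.

162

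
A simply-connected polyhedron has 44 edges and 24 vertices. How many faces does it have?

22

Here V − E + F = 2.
F = 2 − V + E = 2 − 24 + 44 = 22.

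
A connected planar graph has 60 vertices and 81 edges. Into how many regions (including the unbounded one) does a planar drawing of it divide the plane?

Euler's formula for a connected plane graph: V − E + F = 2, so F = 2 − 60 + 81 = 23.

23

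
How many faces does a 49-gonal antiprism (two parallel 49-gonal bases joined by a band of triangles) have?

An antiprism on an n-gon has two n-gon caps and 2n triangles: V = 2·49 = 98, E = 4·49 = 196, F = 2·49 + 2 = 100.

100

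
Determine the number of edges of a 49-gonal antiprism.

An antiprism on an n-gon has two n-gon caps and 2n triangles: V = 2·49 = 98, E = 4·49 = 196, F = 2·49 + 2 = 100.
Check: V − E + F = 98 − 196 + 100 = 2.

196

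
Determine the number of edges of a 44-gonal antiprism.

An antiprism on an n-gon has two n-gon caps and 2n triangles: V = 2·44 = 88, E = 4·44 = 176, F = 2·44 + 2 = 90.

176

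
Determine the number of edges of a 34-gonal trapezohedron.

The n-trapezohedron (dual of the n-antiprism) has V = 2·34 + 2 = 70, E = 4·34 = 136, F = 2·34 = 68.
Check: V − E + F = 70 − 136 + 68 = 2.

136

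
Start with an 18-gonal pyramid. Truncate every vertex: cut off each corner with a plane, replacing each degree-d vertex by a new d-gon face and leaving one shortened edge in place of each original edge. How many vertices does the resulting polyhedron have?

72

The base solid has V = 19, E = 36, F = 19.
Truncation replaces each original edge-end by a new vertex, so V′ = 2E = 72.
Each original edge survives, and each old vertex of degree d contributes d new edges; summing degrees gives Σd = 2E, so E′ = E + 2E = 3E = 108.
Each original face survives and each original vertex becomes one new face: F′ = F + V = 38.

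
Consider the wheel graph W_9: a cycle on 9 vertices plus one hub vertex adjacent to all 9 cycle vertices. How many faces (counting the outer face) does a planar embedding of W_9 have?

W_9 has V = 9 + 1 = 10 vertices and E = 2·9 = 18 edges.
By Euler's formula F = 2 − V + E = 2 − 10 + 18 = 10.

10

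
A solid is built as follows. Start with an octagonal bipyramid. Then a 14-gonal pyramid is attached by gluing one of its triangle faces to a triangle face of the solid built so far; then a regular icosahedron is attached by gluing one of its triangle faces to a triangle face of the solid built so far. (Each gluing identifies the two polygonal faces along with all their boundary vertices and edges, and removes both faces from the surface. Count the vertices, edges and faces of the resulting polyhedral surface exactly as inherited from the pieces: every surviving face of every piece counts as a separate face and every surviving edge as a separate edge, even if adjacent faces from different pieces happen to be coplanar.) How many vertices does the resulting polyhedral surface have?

An octagonal bipyramid: V=10, E=24, F=16.
Attach a 14-gonal pyramid (V=15, E=28, F=15) along a 3-gon: merge 3 vertices and 3 edges, delete both glued faces → V=22, E=49, F=29.
Attach a regular icosahedron (V=12, E=30, F=20) along a 3-gon: merge 3 vertices and 3 edges, delete both glued faces → V=31, E=76, F=47.
Check: V − E + F = 31 − 76 + 47 = 2.

31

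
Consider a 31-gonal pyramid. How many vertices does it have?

32

A pyramid on an n-gon base has one n-gon and n triangles: V = 31 + 1 = 32, E = 2·31 = 62, F = 31 + 1 = 32.
Check: V − E + F = 32 − 62 + 32 = 2.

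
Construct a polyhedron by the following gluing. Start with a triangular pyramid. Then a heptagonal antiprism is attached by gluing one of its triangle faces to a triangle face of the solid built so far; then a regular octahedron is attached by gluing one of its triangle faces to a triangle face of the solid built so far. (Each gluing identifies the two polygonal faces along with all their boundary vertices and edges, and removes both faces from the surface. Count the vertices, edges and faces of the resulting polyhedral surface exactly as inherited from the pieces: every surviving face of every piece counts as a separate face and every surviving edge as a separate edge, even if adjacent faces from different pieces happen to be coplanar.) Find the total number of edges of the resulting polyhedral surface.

A triangular pyramid: V=4, E=6, F=4.
Attach a heptagonal antiprism (V=14, E=28, F=16) along a 3-gon: merge 3 vertices and 3 edges, delete both glued faces → V=15, E=31, F=18.
Attach a regular octahedron (V=6, E=12, F=8) along a 3-gon: merge 3 vertices and 3 edges, delete both glued faces → V=18, E=40, F=24.
Check: V − E + F = 18 − 40 + 24 = 2.

40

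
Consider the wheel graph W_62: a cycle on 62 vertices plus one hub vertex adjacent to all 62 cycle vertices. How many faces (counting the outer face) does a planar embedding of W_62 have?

W_62 has V = 62 + 1 = 63 vertices and E = 2·62 = 124 edges.
By Euler's formula F = 2 − V + E = 2 − 63 + 124 = 63.

63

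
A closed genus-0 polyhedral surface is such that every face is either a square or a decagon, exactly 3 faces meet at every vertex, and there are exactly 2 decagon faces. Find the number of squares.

Let x be the number of squares; then F = 2 + x.
Edge–face incidences: 2E = 10·2 + 4·x = 20 + 4x.
Every vertex has degree 3, so 3V = 2E.
Euler: V − E + F = 2 ⇒ (2E)/3 − E + (2 + x) = 2.
Multiply by 6: 2·(2E) − 3·(2E) + 6·(2 + x) = 12, i.e. 12 + 6x − (20 + 4x) = 12.
Collecting terms: 2x − 8 = 12, so 2x = 20, so x = 10.
Then 2E = 20 + 4·10 = 60, so E = 30, V = 2E/3 = 20, F = 2 + 10 = 12.

10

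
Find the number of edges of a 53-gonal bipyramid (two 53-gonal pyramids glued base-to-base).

A bipyramid over an n-gon has 2n triangular faces and n + 2 vertices: V = 53 + 2 = 55, E = 3·53 = 159, F = 2·53 = 106.
Check: V − E + F = 55 − 159 + 106 = 2.

159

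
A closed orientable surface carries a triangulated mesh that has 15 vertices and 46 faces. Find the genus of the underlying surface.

5

Every face is a triangle, so 2E = 3·46 = 138, giving E = 69.
χ = V − E + F = 15 − 69 + 46 = -8.
For a closed orientable surface χ = 2 − 2g, so g = (2 − (-8))/2 = 5.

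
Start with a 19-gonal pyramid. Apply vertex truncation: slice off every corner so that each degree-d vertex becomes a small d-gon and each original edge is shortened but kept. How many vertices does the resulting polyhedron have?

76

The base solid has V = 20, E = 38, F = 20.
Truncation replaces each original edge-end by a new vertex, so V′ = 2E = 76.
Each original edge survives, and each old vertex of degree d contributes d new edges; summing degrees gives Σd = 2E, so E′ = E + 2E = 3E = 114.
Each original face survives and each original vertex becomes one new face: F′ = F + V = 40.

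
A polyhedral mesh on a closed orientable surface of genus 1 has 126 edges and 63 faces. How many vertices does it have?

63

For a closed orientable surface of genus 1, χ = 2 − 2·1 = 0.
V = 0 + E − F = 0 + 126 − 63 = 63.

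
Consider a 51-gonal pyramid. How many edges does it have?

A pyramid on an n-gon base has one n-gon and n triangles: V = 51 + 1 = 52, E = 2·51 = 102, F = 51 + 1 = 52.

102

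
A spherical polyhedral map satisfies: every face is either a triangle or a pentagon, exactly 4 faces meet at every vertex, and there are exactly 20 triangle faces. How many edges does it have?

60

Let x be the number of pentagons; then F = 20 + x.
Edge–face incidences: 2E = 3·20 + 5·x = 60 + 5x.
Every vertex has degree 4, so 4V = 2E.
Euler: V − E + F = 2 ⇒ (2E)/4 − E + (20 + x) = 2.
Multiply by 8: 2·(2E) − 4·(2E) + 8·(20 + x) = 16, i.e. 160 + 8x − 2·(60 + 5x) = 16.
Collecting terms: −2x + 40 = 16, so −2x = −24, so x = 12.
Then 2E = 60 + 5·12 = 120, so E = 60, V = 2E/4 = 30, F = 20 + 12 = 32.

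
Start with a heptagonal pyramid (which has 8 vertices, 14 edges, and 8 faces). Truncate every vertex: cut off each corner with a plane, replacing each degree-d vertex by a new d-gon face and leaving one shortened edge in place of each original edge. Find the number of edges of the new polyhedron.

Truncation replaces each original edge-end by a new vertex, so V′ = 2E = 28.
Each original edge survives, and each old vertex of degree d contributes d new edges; summing degrees gives Σd = 2E, so E′ = E + 2E = 3E = 42.
Each original face survives and each original vertex becomes one new face: F′ = F + V = 16.

42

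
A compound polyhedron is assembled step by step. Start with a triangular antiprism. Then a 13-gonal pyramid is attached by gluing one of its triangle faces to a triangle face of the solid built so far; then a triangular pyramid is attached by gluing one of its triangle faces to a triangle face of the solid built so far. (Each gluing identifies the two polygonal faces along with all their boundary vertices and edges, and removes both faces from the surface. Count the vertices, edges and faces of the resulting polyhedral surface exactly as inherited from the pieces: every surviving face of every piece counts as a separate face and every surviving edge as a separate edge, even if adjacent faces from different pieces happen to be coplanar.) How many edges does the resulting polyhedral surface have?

38

A triangular antiprism: V=6, E=12, F=8.
Attach a 13-gonal pyramid (V=14, E=26, F=14) along a 3-gon: merge 3 vertices and 3 edges, delete both glued faces → V=17, E=35, F=20.
Attach a triangular pyramid (V=4, E=6, F=4) along a 3-gon: merge 3 vertices and 3 edges, delete both glued faces → V=18, E=38, F=22.
Check: V − E + F = 18 − 38 + 22 = 2.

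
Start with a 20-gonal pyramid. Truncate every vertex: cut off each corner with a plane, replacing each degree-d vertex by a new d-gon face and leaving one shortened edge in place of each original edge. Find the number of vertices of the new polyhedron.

The base solid has V = 21, E = 40, F = 21.
Truncation replaces each original edge-end by a new vertex, so V′ = 2E = 80.
Each original edge survives, and each old vertex of degree d contributes d new edges; summing degrees gives Σd = 2E, so E′ = E + 2E = 3E = 120.
Each original face survives and each original vertex becomes one new face: F′ = F + V = 42.

80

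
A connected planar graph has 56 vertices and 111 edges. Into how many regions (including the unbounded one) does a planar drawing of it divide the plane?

57

Euler's formula for a connected plane graph: V − E + F = 2, so F = 2 − 56 + 111 = 57.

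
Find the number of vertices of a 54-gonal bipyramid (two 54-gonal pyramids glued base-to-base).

56

A bipyramid over an n-gon has 2n triangular faces and n + 2 vertices: V = 54 + 2 = 56, E = 3·54 = 162, F = 2·54 = 108.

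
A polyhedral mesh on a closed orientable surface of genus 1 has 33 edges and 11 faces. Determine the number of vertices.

For a closed orientable surface of genus 1, χ = 2 − 2·1 = 0.
V = 0 + E − F = 0 + 33 − 11 = 22.

22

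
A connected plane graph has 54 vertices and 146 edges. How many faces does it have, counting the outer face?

Euler's formula for a connected plane graph: V − E + F = 2, so F = 2 − 54 + 146 = 94.

94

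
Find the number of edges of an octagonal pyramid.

16

A pyramid on an n-gon base has one n-gon and n triangles: V = 8 + 1 = 9, E = 2·8 = 16, F = 8 + 1 = 9.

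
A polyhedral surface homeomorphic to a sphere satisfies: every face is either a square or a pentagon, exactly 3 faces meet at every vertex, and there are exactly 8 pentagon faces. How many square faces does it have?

2

Let x be the number of squares; then F = 8 + x.
Edge–face incidences: 2E = 5·8 + 4·x = 40 + 4x.
Every vertex has degree 3, so 3V = 2E.
Euler: V − E + F = 2 ⇒ (2E)/3 − E + (8 + x) = 2.
Multiply by 6: 2·(2E) − 3·(2E) + 6·(8 + x) = 12, i.e. 48 + 6x − (40 + 4x) = 12.
Collecting terms: 2x + 8 = 12, so 2x = 4, so x = 2.
Then 2E = 40 + 4·2 = 48, so E = 24, V = 2E/3 = 16, F = 8 + 2 = 10.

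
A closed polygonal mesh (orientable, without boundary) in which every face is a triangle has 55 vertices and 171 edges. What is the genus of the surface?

2

Every face is a triangle and each edge borders two faces, so 3F = 2·171, giving F = 114.
χ = V − E + F = 55 − 171 + 114 = -2.
For a closed orientable surface χ = 2 − 2g, so g = (2 − (-2))/2 = 2.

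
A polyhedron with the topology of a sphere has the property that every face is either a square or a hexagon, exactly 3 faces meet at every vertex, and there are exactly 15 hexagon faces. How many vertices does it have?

Let x be the number of squares; then F = 15 + x.
Edge–face incidences: 2E = 6·15 + 4·x = 90 + 4x.
Every vertex has degree 3, so 3V = 2E.
Euler: V − E + F = 2 ⇒ (2E)/3 − E + (15 + x) = 2.
Multiply by 6: 2·(2E) − 3·(2E) + 6·(15 + x) = 12, i.e. 90 + 6x − (90 + 4x) = 12.
Collecting terms: 2x = 12, so x = 6.
Then 2E = 90 + 4·6 = 114, so E = 57, V = 2E/3 = 38, F = 15 + 6 = 21.

38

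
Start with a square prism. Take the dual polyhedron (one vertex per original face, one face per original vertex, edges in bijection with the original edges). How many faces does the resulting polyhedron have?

8

The base solid has V = 8, E = 12, F = 6.
The dual swaps V and F and preserves E: V′ = F = 6, E′ = E = 12, F′ = V = 8.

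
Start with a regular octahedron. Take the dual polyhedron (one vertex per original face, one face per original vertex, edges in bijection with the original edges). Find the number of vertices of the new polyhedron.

The base solid has V = 6, E = 12, F = 8.
The dual swaps V and F and preserves E: V′ = F = 8, E′ = E = 12, F′ = V = 6.

8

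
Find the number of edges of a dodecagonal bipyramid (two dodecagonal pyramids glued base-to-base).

36

A bipyramid over an n-gon has 2n triangular faces and n + 2 vertices: V = 12 + 2 = 14, E = 3·12 = 36, F = 2·12 = 24.
Check: V − E + F = 14 − 36 + 24 = 2.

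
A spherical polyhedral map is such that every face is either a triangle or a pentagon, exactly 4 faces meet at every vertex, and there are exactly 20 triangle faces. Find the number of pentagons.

Let x be the number of pentagons; then F = 20 + x.
Edge–face incidences: 2E = 3·20 + 5·x = 60 + 5x.
Every vertex has degree 4, so 4V = 2E.
Euler: V − E + F = 2 ⇒ (2E)/4 − E + (20 + x) = 2.
Multiply by 8: 2·(2E) − 4·(2E) + 8·(20 + x) = 16, i.e. 160 + 8x − 2·(60 + 5x) = 16.
Collecting terms: −2x + 40 = 16, so −2x = −24, so x = 12.
Then 2E = 60 + 5·12 = 120, so E = 60, V = 2E/4 = 30, F = 20 + 12 = 32.

12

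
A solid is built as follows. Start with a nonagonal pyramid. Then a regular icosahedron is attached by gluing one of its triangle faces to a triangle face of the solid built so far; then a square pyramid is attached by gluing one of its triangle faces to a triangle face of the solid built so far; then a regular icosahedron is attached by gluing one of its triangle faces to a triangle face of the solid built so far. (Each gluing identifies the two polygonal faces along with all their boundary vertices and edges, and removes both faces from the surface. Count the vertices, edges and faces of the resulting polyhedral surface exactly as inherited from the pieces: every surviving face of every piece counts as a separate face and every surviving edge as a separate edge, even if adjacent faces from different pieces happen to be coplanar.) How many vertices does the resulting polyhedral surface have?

30

A nonagonal pyramid: V=10, E=18, F=10.
Attach a regular icosahedron (V=12, E=30, F=20) along a 3-gon: merge 3 vertices and 3 edges, delete both glued faces → V=19, E=45, F=28.
Attach a square pyramid (V=5, E=8, F=5) along a 3-gon: merge 3 vertices and 3 edges, delete both glued faces → V=21, E=50, F=31.
Attach a regular icosahedron (V=12, E=30, F=20) along a 3-gon: merge 3 vertices and 3 edges, delete both glued faces → V=30, E=77, F=49.
Check: V − E + F = 30 − 77 + 49 = 2.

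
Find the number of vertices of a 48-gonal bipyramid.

50

A bipyramid over an n-gon has 2n triangular faces and n + 2 vertices: V = 48 + 2 = 50, E = 3·48 = 144, F = 2·48 = 96.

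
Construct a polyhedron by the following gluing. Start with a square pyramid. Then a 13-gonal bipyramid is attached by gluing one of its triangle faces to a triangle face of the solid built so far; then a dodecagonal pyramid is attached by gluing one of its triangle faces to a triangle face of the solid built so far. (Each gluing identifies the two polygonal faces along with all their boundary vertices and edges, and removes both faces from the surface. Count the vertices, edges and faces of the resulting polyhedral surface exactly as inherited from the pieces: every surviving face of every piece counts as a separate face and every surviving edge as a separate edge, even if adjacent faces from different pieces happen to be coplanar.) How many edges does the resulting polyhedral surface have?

65

A square pyramid: V=5, E=8, F=5.
Attach a 13-gonal bipyramid (V=15, E=39, F=26) along a 3-gon: merge 3 vertices and 3 edges, delete both glued faces → V=17, E=44, F=29.
Attach a dodecagonal pyramid (V=13, E=24, F=13) along a 3-gon: merge 3 vertices and 3 edges, delete both glued faces → V=27, E=65, F=40.
Check: V − E + F = 27 − 65 + 40 = 2.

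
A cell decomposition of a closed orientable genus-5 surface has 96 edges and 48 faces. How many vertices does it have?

For a closed orientable surface of genus 5, χ = 2 − 2·5 = -8.
V = -8 + E − F = -8 + 96 − 48 = 40.

40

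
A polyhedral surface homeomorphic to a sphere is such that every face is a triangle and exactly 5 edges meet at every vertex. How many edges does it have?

Each face has 3 edges and each edge borders two faces, so 2E = 3F.
Each vertex has degree 5, so 5V = 2E and hence V = 3F/5.
Euler: V − E + F = 2 ⇒ (3F/5) − (3F/2) + F = 2.
Multiply by 10: (6 − 15 + 10)F = 20, i.e. 1F = 20.
So F = 20, E = 3·20/2 = 30, V = 3·20/5 = 12.

30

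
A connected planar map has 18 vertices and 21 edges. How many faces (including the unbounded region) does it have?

5

Euler's formula for a connected plane graph: V − E + F = 2, so F = 2 − 18 + 21 = 5.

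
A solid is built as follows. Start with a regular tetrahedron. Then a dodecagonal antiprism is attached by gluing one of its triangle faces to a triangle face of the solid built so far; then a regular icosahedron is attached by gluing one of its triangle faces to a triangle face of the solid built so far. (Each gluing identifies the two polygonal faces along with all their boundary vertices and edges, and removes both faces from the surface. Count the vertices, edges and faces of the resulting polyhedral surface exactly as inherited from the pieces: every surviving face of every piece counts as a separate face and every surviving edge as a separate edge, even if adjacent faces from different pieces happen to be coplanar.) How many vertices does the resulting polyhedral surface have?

A regular tetrahedron: V=4, E=6, F=4.
Attach a dodecagonal antiprism (V=24, E=48, F=26) along a 3-gon: merge 3 vertices and 3 edges, delete both glued faces → V=25, E=51, F=28.
Attach a regular icosahedron (V=12, E=30, F=20) along a 3-gon: merge 3 vertices and 3 edges, delete both glued faces → V=34, E=78, F=46.
Check: V − E + F = 34 − 78 + 46 = 2.

34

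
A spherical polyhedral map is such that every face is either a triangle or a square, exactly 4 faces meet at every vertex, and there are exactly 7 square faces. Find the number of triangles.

Let x be the number of triangles; then F = 7 + x.
Edge–face incidences: 2E = 4·7 + 3·x = 28 + 3x.
Every vertex has degree 4, so 4V = 2E.
Euler: V − E + F = 2 ⇒ (2E)/4 − E + (7 + x) = 2.
Multiply by 8: 2·(2E) − 4·(2E) + 8·(7 + x) = 16, i.e. 56 + 8x − 2·(28 + 3x) = 16.
Collecting terms: 2x = 16, so x = 8.
Then 2E = 28 + 3·8 = 52, so E = 26, V = 2E/4 = 13, F = 7 + 8 = 15.

8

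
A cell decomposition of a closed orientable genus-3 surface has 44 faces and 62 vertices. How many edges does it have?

110

For a closed orientable surface of genus 3, χ = 2 − 2·3 = -4.
E = V + F − (-4) = 62 + 44 − (-4) = 110.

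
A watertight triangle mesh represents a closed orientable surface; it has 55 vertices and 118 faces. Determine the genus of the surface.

Every face is a triangle, so 2E = 3·118 = 354, giving E = 177.
χ = V − E + F = 55 − 177 + 118 = -4.
For a closed orientable surface χ = 2 − 2g, so g = (2 − (-4))/2 = 3.

3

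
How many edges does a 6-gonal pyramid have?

A pyramid on an n-gon base has one n-gon and n triangles: V = 6 + 1 = 7, E = 2·6 = 12, F = 6 + 1 = 7.

12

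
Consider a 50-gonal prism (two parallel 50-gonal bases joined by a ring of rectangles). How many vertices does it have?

A prism on an n-gon has two n-gon bases and n rectangular sides: V = 2·50 = 100, E = 3·50 = 150, F = 50 + 2 = 52.

100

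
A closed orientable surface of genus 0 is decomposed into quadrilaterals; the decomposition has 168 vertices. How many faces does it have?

χ = 2 − 2·0 = 2, and every face is a square so 4F = 2E.
V − E + F = 2 with E = 4F/2 gives 168 − (4/2 − 1)·F = 2, so F = 166 and E = 332.

166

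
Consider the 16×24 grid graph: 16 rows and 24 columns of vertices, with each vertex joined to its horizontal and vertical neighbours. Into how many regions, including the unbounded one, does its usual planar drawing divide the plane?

346

The grid has V = 16·24 = 384 vertices and E = 16·23 + 24·15 = 728 edges.
F = 2 − V + E = 2 − 384 + 728 = 346.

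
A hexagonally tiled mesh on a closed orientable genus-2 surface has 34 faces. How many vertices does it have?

χ = 2 − 2·2 = -2, and every face is a hexagon so 6F = 2E.
E = 6·34/2 = 102. Then V = -2 + E − F = -2 + 102 − 34 = 66.

66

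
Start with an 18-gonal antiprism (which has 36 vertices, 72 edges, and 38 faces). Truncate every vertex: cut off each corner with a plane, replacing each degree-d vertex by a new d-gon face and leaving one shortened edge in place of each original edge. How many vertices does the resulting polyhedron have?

144

Truncation replaces each original edge-end by a new vertex, so V′ = 2E = 144.
Each original edge survives, and each old vertex of degree d contributes d new edges; summing degrees gives Σd = 2E, so E′ = E + 2E = 3E = 216.
Each original face survives and each original vertex becomes one new face: F′ = F + V = 74.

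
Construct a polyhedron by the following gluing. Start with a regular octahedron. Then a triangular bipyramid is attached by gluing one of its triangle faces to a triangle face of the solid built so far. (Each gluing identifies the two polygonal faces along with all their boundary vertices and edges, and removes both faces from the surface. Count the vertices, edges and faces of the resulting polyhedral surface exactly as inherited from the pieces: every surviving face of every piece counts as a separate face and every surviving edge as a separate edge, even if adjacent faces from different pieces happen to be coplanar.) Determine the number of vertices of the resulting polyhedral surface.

A regular octahedron: V=6, E=12, F=8.
Attach a triangular bipyramid (V=5, E=9, F=6) along a 3-gon: merge 3 vertices and 3 edges, delete both glued faces → V=8, E=18, F=12.
Check: V − E + F = 8 − 18 + 12 = 2.

8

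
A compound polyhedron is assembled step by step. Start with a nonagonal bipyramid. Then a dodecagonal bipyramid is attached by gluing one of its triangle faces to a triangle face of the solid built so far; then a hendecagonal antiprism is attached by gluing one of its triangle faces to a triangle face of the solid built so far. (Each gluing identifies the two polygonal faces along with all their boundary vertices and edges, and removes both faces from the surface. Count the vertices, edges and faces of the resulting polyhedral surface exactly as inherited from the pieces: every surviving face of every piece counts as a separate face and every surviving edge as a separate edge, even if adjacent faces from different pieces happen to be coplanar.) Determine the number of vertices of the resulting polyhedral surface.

A nonagonal bipyramid: V=11, E=27, F=18.
Attach a dodecagonal bipyramid (V=14, E=36, F=24) along a 3-gon: merge 3 vertices and 3 edges, delete both glued faces → V=22, E=60, F=40.
Attach a hendecagonal antiprism (V=22, E=44, F=24) along a 3-gon: merge 3 vertices and 3 edges, delete both glued faces → V=41, E=101, F=62.
Check: V − E + F = 41 − 101 + 62 = 2.

41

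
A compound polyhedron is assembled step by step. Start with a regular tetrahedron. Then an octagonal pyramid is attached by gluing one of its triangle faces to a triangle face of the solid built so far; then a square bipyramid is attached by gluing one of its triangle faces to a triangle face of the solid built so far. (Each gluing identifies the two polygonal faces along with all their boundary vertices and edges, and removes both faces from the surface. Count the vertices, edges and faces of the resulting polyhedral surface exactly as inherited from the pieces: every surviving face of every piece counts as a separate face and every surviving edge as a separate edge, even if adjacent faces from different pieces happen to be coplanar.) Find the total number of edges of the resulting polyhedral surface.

28

A regular tetrahedron: V=4, E=6, F=4.
Attach an octagonal pyramid (V=9, E=16, F=9) along a 3-gon: merge 3 vertices and 3 edges, delete both glued faces → V=10, E=19, F=11.
Attach a square bipyramid (V=6, E=12, F=8) along a 3-gon: merge 3 vertices and 3 edges, delete both glued faces → V=13, E=28, F=17.
Check: V − E + F = 13 − 28 + 17 = 2.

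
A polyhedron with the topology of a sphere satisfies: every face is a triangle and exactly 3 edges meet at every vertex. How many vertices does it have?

Each face has 3 edges and each edge borders two faces, so 2E = 3F.
Each vertex has degree 3, so 3V = 2E and hence V = 3F/3.
Euler: V − E + F = 2 ⇒ (3F/3) − (3F/2) + F = 2.
Multiply by 6: (6 − 9 + 6)F = 12, i.e. 3F = 12.
So F = 4, E = 3·4/2 = 6, V = 3·4/3 = 4.

4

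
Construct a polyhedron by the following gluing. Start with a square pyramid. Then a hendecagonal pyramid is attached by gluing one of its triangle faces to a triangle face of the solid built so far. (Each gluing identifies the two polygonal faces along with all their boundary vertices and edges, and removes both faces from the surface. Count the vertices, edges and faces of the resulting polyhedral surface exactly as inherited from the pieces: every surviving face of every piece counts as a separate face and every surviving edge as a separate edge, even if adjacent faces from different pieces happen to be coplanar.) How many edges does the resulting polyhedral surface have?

27

A square pyramid: V=5, E=8, F=5.
Attach a hendecagonal pyramid (V=12, E=22, F=12) along a 3-gon: merge 3 vertices and 3 edges, delete both glued faces → V=14, E=27, F=15.
Check: V − E + F = 14 − 27 + 15 = 2.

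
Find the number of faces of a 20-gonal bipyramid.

40

A bipyramid over an n-gon has 2n triangular faces and n + 2 vertices: V = 20 + 2 = 22, E = 3·20 = 60, F = 2·20 = 40.
Check: V − E + F = 22 − 60 + 40 = 2.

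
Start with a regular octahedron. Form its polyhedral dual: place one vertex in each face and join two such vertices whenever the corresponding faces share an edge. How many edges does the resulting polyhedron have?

The base solid has V = 6, E = 12, F = 8.
The dual swaps V and F and preserves E: V′ = F = 8, E′ = E = 12, F′ = V = 6.

12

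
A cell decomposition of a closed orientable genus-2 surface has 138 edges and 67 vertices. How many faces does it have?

69

For a closed orientable surface of genus 2, χ = 2 − 2·2 = -2.
F = -2 − V + E = -2 − 67 + 138 = 69.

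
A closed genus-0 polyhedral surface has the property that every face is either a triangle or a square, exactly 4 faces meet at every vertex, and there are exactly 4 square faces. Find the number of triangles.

Let x be the number of triangles; then F = 4 + x.
Edge–face incidences: 2E = 4·4 + 3·x = 16 + 3x.
Every vertex has degree 4, so 4V = 2E.
Euler: V − E + F = 2 ⇒ (2E)/4 − E + (4 + x) = 2.
Multiply by 8: 2·(2E) − 4·(2E) + 8·(4 + x) = 16, i.e. 32 + 8x − 2·(16 + 3x) = 16.
Collecting terms: 2x = 16, so x = 8.
Then 2E = 16 + 3·8 = 40, so E = 20, V = 2E/4 = 10, F = 4 + 8 = 12.

8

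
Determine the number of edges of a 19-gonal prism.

A prism on an n-gon has two n-gon bases and n rectangular sides: V = 2·19 = 38, E = 3·19 = 57, F = 19 + 2 = 21.

57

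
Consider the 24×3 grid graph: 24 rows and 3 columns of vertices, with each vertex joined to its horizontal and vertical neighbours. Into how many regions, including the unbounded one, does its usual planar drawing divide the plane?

47

The grid has V = 24·3 = 72 vertices and E = 24·2 + 3·23 = 117 edges.
F = 2 − V + E = 2 − 72 + 117 = 47.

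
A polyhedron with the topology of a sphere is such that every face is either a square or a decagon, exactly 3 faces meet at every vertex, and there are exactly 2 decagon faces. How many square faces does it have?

Let x be the number of squares; then F = 2 + x.
Edge–face incidences: 2E = 10·2 + 4·x = 20 + 4x.
Every vertex has degree 3, so 3V = 2E.
Euler: V − E + F = 2 ⇒ (2E)/3 − E + (2 + x) = 2.
Multiply by 6: 2·(2E) − 3·(2E) + 6·(2 + x) = 12, i.e. 12 + 6x − (20 + 4x) = 12.
Collecting terms: 2x − 8 = 12, so 2x = 20, so x = 10.
Then 2E = 20 + 4·10 = 60, so E = 30, V = 2E/3 = 20, F = 2 + 10 = 12.

10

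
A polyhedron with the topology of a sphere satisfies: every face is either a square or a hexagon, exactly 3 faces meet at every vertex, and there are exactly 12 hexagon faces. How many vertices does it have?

32

Let x be the number of squares; then F = 12 + x.
Edge–face incidences: 2E = 6·12 + 4·x = 72 + 4x.
Every vertex has degree 3, so 3V = 2E.
Euler: V − E + F = 2 ⇒ (2E)/3 − E + (12 + x) = 2.
Multiply by 6: 2·(2E) − 3·(2E) + 6·(12 + x) = 12, i.e. 72 + 6x − (72 + 4x) = 12.
Collecting terms: 2x = 12, so x = 6.
Then 2E = 72 + 4·6 = 96, so E = 48, V = 2E/3 = 32, F = 12 + 6 = 18.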